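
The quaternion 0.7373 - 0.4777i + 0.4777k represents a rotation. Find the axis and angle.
axis = (-√2/2, 0, √2/2), θ = 85°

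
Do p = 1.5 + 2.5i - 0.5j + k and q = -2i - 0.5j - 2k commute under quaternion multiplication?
No: pq = 6.75 - 1.5i + 2.25j - 5.25k ≠ 6.75 - 4.5i - 3.75j - 0.75k = qp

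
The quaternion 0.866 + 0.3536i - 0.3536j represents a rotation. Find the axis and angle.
axis = (√2/2, -√2/2, 0), θ = π/3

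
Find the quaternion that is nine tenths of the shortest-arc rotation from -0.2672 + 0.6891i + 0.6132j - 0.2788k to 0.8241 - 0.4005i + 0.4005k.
-0.7937 + 0.4502i + 0.0707j - 0.4029k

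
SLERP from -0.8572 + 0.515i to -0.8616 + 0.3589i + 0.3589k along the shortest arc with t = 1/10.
-0.8637 + 0.5026i + 0.0368k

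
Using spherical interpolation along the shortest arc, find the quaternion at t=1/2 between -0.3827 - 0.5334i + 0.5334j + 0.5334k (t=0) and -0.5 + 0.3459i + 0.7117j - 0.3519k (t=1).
-0.5701 - 0.1211i + 0.8041j + 0.1172k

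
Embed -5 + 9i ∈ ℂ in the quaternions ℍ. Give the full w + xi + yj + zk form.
-5 + 9i + 0j + 0k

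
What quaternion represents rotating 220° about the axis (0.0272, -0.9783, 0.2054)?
-0.342 + 0.0256i - 0.9193j + 0.193k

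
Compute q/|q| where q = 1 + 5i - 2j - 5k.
0.1348 + 0.6742i - 0.2697j - 0.6742k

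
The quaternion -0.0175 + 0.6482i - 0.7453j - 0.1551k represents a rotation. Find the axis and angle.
axis = (0.6483, -0.7454, -0.1551), θ = 182°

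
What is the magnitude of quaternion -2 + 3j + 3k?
√22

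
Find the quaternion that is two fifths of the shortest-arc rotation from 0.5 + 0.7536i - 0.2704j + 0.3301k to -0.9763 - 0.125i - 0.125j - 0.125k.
0.7749 + 0.5557i - 0.1222j + 0.2753k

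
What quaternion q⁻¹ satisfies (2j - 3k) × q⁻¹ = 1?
-0.1538j + 0.2308k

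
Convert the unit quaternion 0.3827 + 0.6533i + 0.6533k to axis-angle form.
axis = (√2/2, 0, √2/2), θ = 3π/4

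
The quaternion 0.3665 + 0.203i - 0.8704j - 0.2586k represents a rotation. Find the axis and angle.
axis = (0.2182, -0.9355, -0.2779), θ = 137°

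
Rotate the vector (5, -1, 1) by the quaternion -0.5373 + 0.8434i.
(5, 1.329, 0.484)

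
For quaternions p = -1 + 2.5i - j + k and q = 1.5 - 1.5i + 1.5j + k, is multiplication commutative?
No: pq = 2.75 + 2.75i - 7j + 2.75k ≠ 2.75 + 7.75i + j - 1.75k = qp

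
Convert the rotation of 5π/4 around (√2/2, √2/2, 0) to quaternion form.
-0.3827 + 0.6533i + 0.6533j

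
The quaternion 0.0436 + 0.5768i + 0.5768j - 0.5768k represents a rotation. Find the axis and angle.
axis = (√3/3, √3/3, -√3/3), θ = 175°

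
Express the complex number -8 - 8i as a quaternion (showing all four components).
-8 - 8i + 0j + 0k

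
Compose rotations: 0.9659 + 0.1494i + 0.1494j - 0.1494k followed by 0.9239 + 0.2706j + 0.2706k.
0.8924 + 0.0572i + 0.4398j + 0.0829k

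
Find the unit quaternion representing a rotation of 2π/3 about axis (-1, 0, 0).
0.5 - 0.866i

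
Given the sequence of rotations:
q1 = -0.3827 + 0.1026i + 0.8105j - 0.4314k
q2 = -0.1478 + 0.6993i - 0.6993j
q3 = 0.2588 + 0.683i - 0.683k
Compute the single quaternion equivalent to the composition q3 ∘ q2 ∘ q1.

q2 · q1 = 0.5516 + 0.0189i + 0.4495j + 0.7023k
q3 · q2 · q1 = 0.6095 + 0.6886i - 0.3762j + 0.112k
0.6095 + 0.6886i - 0.3762j + 0.112k


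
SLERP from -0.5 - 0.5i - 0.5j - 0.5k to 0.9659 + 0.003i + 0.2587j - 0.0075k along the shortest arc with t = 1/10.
-0.5741 - 0.4631i - 0.4926j - 0.4619k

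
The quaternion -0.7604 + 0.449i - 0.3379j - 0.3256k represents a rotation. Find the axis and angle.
axis = (0.6913, -0.5203, -0.5013), θ = 279°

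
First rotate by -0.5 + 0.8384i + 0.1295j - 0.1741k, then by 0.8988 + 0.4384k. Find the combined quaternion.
-0.3731 + 0.6968i + 0.4839j - 0.3757k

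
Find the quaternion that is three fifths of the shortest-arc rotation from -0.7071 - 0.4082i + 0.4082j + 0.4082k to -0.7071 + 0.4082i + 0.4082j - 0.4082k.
-0.8595 + 0.0868i + 0.4962j - 0.0868k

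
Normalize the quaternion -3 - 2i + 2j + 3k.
-0.5883 - 0.3922i + 0.3922j + 0.5883k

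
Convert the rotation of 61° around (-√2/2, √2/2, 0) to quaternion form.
0.8616 - 0.3589i + 0.3589j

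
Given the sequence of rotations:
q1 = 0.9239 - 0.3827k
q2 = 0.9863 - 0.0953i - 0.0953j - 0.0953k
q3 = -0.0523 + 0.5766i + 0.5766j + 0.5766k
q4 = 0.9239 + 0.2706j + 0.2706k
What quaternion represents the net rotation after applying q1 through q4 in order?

q2 · q1 = 0.8748 - 0.0516i - 0.1245j - 0.4655k
q3 · q2 · q1 = 0.3242 + 0.3105i + 0.7496j + 0.4867k
q4 · q3 · q2 · q1 = -0.035 + 0.2157i + 0.8643j + 0.4534k
-0.035 + 0.2157i + 0.8643j + 0.4534k


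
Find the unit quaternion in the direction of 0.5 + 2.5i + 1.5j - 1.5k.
0.1508 + 0.7538i + 0.4523j - 0.4523k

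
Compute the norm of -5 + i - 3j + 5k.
√60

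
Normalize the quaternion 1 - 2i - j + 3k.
0.2582 - 0.5164i - 0.2582j + 0.7746k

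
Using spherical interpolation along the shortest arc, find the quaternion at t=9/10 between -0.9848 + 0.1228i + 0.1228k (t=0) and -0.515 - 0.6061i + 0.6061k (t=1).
-0.5993 - 0.5511i + 0.5806k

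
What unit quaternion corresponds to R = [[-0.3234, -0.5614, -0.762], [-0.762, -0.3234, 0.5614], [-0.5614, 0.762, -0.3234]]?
-0.0872 - 0.5752i + 0.5752j + 0.5752k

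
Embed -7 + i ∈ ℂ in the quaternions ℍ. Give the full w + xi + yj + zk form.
-7 + i + 0j + 0k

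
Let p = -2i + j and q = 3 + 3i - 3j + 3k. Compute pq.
9 - 3i + 9j + 3k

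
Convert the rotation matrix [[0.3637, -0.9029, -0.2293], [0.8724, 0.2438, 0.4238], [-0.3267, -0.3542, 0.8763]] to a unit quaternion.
0.788 - 0.2468i + 0.0309j + 0.5632k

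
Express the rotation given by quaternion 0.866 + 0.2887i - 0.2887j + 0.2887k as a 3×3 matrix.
[[0.6666, -0.6667, -0.3333], [0.3333, 0.6666, -0.6667], [0.6667, 0.3333, 0.6666]]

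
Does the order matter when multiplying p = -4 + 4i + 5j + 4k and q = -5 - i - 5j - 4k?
Yes: pq = 65 - 16i + 7j - 19k ≠ 65 - 16i - 17j + 11k = qp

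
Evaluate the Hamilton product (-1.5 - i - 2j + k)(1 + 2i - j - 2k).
0.5 + i - 0.5j + 9k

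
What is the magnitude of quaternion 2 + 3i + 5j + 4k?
√54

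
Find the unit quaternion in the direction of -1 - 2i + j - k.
-0.378 - 0.7559i + 0.378j - 0.378k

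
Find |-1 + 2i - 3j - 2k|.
√18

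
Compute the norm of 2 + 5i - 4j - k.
√46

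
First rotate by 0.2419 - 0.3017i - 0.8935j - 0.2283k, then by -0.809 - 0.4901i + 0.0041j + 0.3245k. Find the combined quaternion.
-0.2658 + 0.4145i + 0.514j + 0.7023k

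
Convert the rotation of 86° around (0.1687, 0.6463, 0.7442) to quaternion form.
0.7314 + 0.1151i + 0.4408j + 0.5075k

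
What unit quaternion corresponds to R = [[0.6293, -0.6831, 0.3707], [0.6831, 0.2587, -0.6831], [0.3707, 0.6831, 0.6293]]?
0.7933 + 0.4305i + 0.4305k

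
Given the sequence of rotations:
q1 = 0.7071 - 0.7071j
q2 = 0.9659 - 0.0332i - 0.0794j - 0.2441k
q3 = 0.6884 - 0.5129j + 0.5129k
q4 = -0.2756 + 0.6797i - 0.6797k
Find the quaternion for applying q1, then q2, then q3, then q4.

q2 · q1 = 0.6268 - 0.1961i - 0.7391j - 0.1491k
q3 · q2 · q1 = 0.1289 + 0.3206i - 0.9309j + 0.1183k
q4 · q3 · q2 · q1 = -0.173 - 0.6335i - 0.0418j - 0.7529k
-0.173 - 0.6335i - 0.0418j - 0.7529k


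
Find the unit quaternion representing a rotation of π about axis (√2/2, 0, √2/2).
0.7071i + 0.7071k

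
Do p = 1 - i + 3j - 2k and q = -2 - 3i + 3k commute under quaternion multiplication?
No: pq = 1 + 8i + 3j + 16k ≠ 1 - 10i - 15j - 2k = qp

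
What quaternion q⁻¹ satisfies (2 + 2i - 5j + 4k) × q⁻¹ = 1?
0.0408 - 0.0408i + 0.102j - 0.0816k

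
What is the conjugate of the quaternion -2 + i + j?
-2 - i - j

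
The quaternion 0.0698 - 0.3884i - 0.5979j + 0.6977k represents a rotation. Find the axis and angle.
axis = (-0.3894, -0.5994, 0.6994), θ = 172°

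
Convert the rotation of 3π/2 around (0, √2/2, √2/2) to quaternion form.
-0.7071 + 0.5j + 0.5k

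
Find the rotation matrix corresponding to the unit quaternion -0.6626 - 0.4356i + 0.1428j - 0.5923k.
[[0.2576, -0.9093, 0.3268], [0.6605, -0.0811, -0.7464], [0.7053, 0.4081, 0.5797]]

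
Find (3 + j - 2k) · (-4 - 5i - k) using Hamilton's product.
-14 - 16i + 6j + 10k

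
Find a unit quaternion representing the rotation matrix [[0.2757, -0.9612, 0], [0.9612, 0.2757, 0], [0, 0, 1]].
0.7987 + 0.6018k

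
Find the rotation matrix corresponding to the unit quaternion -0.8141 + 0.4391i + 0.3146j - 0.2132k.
[[0.7111, -0.0709, -0.6995], [0.6234, 0.5235, 0.5808], [0.325, -0.8491, 0.4164]]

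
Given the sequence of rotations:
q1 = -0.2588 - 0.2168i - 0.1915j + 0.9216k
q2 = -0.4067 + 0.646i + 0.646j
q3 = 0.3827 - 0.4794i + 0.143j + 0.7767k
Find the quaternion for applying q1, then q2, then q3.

q2 · q1 = 0.369 + 0.5163i - 0.6847j - 0.3585k
q3 · q2 · q1 = 0.7651 + 0.5012i + 0.0199j + 0.4038k
0.7651 + 0.5012i + 0.0199j + 0.4038k


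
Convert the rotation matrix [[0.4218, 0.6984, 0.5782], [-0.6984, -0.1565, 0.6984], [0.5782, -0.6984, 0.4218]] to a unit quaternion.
0.6494 - 0.5377i - 0.5377k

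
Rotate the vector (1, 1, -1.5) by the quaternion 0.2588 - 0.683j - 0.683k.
(0.018, -1.686, 1.186)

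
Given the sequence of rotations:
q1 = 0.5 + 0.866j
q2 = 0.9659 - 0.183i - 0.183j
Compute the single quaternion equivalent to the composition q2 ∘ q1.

q2 · q1 = 0.6414 - 0.0915i + 0.745j - 0.1585k
0.6414 - 0.0915i + 0.745j - 0.1585k


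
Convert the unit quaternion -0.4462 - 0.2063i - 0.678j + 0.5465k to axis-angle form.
axis = (-0.2305, -0.7576, 0.6107), θ = 233°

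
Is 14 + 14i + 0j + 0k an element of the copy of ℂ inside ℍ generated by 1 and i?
Yes. The quaternion 14 + 14i has j- and k-coefficients y = z = 0, so it lies in the complex subalgebra spanned by 1 and i.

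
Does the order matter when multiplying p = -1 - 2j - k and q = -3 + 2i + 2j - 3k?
Yes: pq = 4 + 6i + 2j + 10k ≠ 4 - 10i + 6j + 2k = qp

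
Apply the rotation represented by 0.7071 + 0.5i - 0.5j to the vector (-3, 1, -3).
(0.121, 4.121, -1.414)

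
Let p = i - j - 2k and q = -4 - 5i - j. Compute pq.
4 - 6i + 14j + 2k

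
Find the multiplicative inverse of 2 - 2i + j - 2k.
0.1538 + 0.1538i - 0.0769j + 0.1538k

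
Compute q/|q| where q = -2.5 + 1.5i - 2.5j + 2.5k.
-0.5455 + 0.3273i - 0.5455j + 0.5455k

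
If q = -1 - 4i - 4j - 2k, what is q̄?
-1 + 4i + 4j + 2k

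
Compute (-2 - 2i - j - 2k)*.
-2 + 2i + j + 2k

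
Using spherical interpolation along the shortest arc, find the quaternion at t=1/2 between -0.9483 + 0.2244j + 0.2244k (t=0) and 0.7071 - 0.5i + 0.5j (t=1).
-0.9377 + 0.2832i - 0.1561j + 0.1271k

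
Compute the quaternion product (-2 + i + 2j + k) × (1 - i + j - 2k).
-1 - 2i + j + 8k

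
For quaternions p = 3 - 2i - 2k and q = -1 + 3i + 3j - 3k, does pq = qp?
No: pq = -3 + 17i - 3j - 13k ≠ -3 + 5i + 21j - k = qp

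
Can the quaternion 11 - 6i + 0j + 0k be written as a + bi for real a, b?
Yes. The quaternion 11 - 6i has j- and k-coefficients y = z = 0, so it lies in the complex subalgebra spanned by 1 and i.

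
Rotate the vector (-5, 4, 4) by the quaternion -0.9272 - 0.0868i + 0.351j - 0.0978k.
(-7.177, 2.343, -0.016)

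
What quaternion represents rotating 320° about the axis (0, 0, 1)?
-0.9397 + 0.342k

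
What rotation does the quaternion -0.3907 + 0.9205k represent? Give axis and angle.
axis = (0, 0, 1), θ = 226°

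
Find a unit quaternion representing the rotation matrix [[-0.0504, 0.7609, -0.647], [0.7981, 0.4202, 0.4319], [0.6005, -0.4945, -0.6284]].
-0.4305 + 0.538i + 0.7244j - 0.0216k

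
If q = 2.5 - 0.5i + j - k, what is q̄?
2.5 + 0.5i - j + k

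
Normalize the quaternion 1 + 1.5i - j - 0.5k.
0.4714 + 0.7071i - 0.4714j - 0.2357k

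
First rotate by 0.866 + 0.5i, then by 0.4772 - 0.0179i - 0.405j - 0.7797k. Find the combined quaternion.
0.4222 + 0.2231i - 0.7406j - 0.4727k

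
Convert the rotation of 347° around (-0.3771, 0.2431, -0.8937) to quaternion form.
-0.9936 - 0.0427i + 0.0275j - 0.1012k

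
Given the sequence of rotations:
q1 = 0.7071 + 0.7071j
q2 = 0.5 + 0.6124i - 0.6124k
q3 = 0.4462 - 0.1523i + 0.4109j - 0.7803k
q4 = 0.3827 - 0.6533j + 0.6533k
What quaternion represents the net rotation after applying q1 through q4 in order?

q2 · q1 = 0.3535 + 0.8661i + 0.3535j
q3 · q2 · q1 = 0.1444 + 0.6085i - 0.3728j - 0.6856k
q4 · q3 · q2 · q1 = 0.2596 + 0.9243i + 0.1605j + 0.2295k
0.2596 + 0.9243i + 0.1605j + 0.2295k


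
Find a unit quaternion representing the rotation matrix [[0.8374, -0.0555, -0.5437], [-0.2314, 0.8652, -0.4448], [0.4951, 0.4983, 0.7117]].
0.9239 + 0.2552i - 0.2811j - 0.0476k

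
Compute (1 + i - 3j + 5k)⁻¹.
0.0278 - 0.0278i + 0.0833j - 0.1389k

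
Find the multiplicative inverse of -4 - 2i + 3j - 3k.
-0.1053 + 0.0526i - 0.0789j + 0.0789k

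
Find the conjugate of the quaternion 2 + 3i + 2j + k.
2 - 3i - 2j - k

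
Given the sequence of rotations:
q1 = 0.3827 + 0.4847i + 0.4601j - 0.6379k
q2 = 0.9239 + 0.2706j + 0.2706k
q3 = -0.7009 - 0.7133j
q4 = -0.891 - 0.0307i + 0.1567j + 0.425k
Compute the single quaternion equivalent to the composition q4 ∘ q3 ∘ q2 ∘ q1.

q2 · q1 = 0.4017 + 0.1507i + 0.6598j - 0.617k
q3 · q2 · q1 = 0.1891 + 0.3345i - 0.749j + 0.5399k
q4 · q3 · q2 · q1 = -0.2703 + 0.0991i + 0.8557j - 0.4301k
-0.2703 + 0.0991i + 0.8557j - 0.4301k


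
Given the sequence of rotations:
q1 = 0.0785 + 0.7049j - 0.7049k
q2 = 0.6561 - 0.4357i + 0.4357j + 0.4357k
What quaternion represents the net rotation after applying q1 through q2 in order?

q2 · q1 = 0.0515 - 0.6485i + 0.1896j - 0.7354k
0.0515 - 0.6485i + 0.1896j - 0.7354k


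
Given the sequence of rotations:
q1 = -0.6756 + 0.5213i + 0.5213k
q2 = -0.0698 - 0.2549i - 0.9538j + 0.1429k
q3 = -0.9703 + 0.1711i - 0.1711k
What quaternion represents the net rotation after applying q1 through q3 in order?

q2 · q1 = 0.1055 - 0.3614i + 0.8518j + 0.3643k
q3 · q2 · q1 = 0.0218 + 0.5145i - 0.827j - 0.2258k
0.0218 + 0.5145i - 0.827j - 0.2258k


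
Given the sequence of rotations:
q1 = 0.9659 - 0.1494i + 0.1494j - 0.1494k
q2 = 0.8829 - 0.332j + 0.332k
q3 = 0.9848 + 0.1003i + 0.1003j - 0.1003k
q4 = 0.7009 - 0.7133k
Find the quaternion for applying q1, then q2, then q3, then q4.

q2 · q1 = 0.952 - 0.1319i - 0.2384j + 0.1392k
q3 · q2 · q1 = 0.9886 - 0.0444i - 0.14j + 0.0309k
q4 · q3 · q2 · q1 = 0.715 - 0.131i - 0.0665j - 0.6835k
0.715 - 0.131i - 0.0665j - 0.6835k


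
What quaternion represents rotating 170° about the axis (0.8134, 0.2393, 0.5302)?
0.0872 + 0.8103i + 0.2384j + 0.5282k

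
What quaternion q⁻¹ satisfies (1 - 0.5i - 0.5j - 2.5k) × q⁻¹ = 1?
0.129 + 0.0645i + 0.0645j + 0.3226k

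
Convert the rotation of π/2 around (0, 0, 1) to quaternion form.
0.7071 + 0.7071k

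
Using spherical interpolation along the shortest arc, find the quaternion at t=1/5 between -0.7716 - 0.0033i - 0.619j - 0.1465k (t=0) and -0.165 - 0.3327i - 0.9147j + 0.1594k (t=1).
-0.6817 - 0.0774i - 0.7223j - 0.0867k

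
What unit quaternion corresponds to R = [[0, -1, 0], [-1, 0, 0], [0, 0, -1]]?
-0.7071i + 0.7071j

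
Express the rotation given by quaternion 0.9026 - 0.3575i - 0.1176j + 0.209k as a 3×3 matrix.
[[0.885, -0.2932, -0.3617], [0.4614, 0.657, 0.5962], [0.0629, -0.6945, 0.7167]]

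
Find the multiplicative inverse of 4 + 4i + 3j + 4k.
0.0702 - 0.0702i - 0.0526j - 0.0702k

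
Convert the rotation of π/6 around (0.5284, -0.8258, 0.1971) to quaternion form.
0.9659 + 0.1368i - 0.2137j + 0.051k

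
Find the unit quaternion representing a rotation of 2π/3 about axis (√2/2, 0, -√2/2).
0.5 + 0.6124i - 0.6124k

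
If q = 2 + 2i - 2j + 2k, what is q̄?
2 - 2i + 2j - 2k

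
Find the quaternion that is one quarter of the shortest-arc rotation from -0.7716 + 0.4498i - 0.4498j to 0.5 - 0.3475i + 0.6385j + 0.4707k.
-0.7262 + 0.4381i - 0.515j - 0.1244k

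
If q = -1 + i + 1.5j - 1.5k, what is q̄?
-1 - i - 1.5j + 1.5k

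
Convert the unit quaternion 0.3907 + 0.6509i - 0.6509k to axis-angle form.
axis = (√2/2, 0, -√2/2), θ = 134°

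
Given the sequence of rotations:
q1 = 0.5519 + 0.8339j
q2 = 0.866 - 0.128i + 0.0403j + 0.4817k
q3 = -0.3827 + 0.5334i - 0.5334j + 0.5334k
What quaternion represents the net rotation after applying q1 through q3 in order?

q2 · q1 = 0.4443 - 0.4723i + 0.7444j + 0.1591k
q3 · q2 · q1 = 0.3941 - 0.0642i - 0.8587j + 0.3212k
0.3941 - 0.0642i - 0.8587j + 0.3212k


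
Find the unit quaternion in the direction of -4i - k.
-0.9701i - 0.2425k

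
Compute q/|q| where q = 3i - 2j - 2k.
0.7276i - 0.4851j - 0.4851k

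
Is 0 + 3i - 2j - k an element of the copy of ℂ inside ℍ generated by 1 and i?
No. The quaternion 3i - 2j - k has j-coefficient y = -2 and k-coefficient z = -1, not both zero, so it does not lie in the complex subalgebra spanned by 1 and i.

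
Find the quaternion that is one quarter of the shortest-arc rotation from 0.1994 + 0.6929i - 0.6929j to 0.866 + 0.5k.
0.4763 + 0.6095i - 0.6095j + 0.1737k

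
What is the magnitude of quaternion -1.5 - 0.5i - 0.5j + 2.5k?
3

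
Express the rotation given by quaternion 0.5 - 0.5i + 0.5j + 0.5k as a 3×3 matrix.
[[0, -1, 0], [0, 0, 1], [-1, 0, 0]]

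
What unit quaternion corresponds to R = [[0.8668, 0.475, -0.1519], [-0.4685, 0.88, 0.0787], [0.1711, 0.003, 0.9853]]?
0.9659 - 0.0196i - 0.0836j - 0.2442k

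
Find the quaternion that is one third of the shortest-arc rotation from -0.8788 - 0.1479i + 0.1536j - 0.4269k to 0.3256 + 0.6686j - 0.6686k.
-0.5793 - 0.1234i + 0.4442j - 0.6722k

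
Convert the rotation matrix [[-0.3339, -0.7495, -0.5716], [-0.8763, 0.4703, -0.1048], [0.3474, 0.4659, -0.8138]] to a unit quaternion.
-0.284 - 0.5024i + 0.809j + 0.1116k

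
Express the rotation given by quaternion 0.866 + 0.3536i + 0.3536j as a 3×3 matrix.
[[0.7499, 0.2501, 0.6124], [0.2501, 0.7499, -0.6124], [-0.6124, 0.6124, 0.4999]]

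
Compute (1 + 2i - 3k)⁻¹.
0.0714 - 0.1429i + 0.2143k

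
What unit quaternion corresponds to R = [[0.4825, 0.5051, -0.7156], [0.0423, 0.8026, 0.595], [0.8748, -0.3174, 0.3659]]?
0.8141 - 0.2802i - 0.4884j - 0.1421k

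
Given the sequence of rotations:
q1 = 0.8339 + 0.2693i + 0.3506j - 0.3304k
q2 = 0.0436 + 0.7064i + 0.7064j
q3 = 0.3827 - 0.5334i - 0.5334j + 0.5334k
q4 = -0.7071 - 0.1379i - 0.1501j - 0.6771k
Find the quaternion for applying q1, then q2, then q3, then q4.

q2 · q1 = -0.4015 + 0.3674i + 0.8377j + 0.043k
q3 · q2 · q1 = 0.4662 - 0.115i + 0.7537j - 0.4486k
q4 · q3 · q2 · q1 = -0.5361 + 0.5947i - 0.5869j - 0.1197k
-0.5361 + 0.5947i - 0.5869j - 0.1197k


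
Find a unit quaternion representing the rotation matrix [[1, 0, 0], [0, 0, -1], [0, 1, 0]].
0.7071 + 0.7071i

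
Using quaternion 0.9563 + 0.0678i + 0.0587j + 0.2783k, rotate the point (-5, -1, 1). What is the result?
(-3.517, -3.634, 1.194)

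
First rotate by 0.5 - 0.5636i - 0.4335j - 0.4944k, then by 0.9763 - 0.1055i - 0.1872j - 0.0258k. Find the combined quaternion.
0.3348 - 0.5216i - 0.5544j - 0.5554k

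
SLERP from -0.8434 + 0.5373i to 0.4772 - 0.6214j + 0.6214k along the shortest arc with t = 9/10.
-0.5561 + 0.0677i + 0.5857j - 0.5857k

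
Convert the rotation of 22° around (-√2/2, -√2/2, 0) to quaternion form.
0.9816 - 0.1349i - 0.1349j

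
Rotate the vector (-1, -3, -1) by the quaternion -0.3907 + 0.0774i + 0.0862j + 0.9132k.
(-1.572, 2.522, -1.473)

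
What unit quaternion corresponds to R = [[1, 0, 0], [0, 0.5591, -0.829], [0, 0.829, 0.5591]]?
0.8829 + 0.4695i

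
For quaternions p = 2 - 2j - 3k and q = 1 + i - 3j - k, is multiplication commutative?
No: pq = -7 - 5i - 11j - 3k ≠ -7 + 9i - 5j - 7k = qp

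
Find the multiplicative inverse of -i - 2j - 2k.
0.1111i + 0.2222j + 0.2222k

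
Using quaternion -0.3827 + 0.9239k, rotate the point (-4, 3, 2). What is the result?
(4.95, 0.707, 2)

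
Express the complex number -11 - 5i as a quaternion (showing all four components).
-11 - 5i + 0j + 0k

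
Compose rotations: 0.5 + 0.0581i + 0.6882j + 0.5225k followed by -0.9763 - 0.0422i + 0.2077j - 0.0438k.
-0.6058 + 0.0608i - 0.5485j - 0.5731k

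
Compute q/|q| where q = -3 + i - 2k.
-0.8018 + 0.2673i - 0.5345k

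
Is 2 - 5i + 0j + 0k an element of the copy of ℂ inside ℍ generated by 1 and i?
Yes. The quaternion 2 - 5i has j- and k-coefficients y = z = 0, so it lies in the complex subalgebra spanned by 1 and i.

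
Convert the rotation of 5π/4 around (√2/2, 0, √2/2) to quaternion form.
-0.3827 + 0.6533i + 0.6533k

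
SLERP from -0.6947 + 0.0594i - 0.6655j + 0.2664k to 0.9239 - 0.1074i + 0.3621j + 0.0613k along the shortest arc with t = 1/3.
-0.7947 + 0.0778i - 0.5801j + 0.1607k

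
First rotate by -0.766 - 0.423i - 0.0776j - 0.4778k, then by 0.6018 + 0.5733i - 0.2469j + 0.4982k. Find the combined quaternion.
0.0004 - 0.5371i + 0.2056j - 0.8181k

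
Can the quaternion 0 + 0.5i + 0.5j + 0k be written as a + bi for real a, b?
No. The quaternion 0.5i + 0.5j has j-coefficient y = 0.5 and k-coefficient z = 0, not both zero, so it does not lie in the complex subalgebra spanned by 1 and i.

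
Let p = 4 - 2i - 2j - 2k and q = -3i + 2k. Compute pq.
-2 - 16i + 10j + 2k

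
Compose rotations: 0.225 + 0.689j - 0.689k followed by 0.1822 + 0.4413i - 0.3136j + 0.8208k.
0.8226 - 0.2502i + 0.359j + 0.3632k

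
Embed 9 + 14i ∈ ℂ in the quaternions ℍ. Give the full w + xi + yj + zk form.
9 + 14i + 0j + 0k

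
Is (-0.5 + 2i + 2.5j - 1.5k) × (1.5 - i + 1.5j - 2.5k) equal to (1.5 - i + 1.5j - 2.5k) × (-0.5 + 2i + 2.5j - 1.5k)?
No: pq = -6.25 - 0.5i + 9.5j + 4.5k ≠ -6.25 + 7.5i - 3.5j - 6.5k = qp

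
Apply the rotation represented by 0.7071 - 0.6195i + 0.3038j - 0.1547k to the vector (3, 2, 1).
(2.609, -0.634, -2.606)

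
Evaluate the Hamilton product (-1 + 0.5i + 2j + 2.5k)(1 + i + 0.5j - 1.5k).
1.25 - 4.75i + 4.75j + 2.25k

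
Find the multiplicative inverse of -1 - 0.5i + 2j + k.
-0.16 + 0.08i - 0.32j - 0.16k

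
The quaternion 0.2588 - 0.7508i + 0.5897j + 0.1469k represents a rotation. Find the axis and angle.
axis = (-0.7773, 0.6105, 0.1521), θ = 5π/6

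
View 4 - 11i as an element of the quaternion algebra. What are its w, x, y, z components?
4 - 11i + 0j + 0k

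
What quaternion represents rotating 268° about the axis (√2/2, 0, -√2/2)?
-0.6947 + 0.5087i - 0.5087k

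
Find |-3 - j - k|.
√11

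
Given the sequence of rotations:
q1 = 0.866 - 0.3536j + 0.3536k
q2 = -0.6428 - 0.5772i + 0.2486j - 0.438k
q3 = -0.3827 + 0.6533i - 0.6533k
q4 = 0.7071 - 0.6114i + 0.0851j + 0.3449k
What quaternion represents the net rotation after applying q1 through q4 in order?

q2 · q1 = -0.3139 - 0.5668i + 0.6467j - 0.4025k
q3 · q2 · q1 = 0.2275 + 0.4343i + 0.3858j + 0.7816k
q4 · q3 · q2 · q1 = 0.124 + 0.1015i + 0.9198j + 0.3583k
0.124 + 0.1015i + 0.9198j + 0.3583k


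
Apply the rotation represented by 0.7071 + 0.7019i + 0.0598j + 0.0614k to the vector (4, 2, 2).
(4.277, -1.273, 2.021)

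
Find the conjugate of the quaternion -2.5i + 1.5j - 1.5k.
2.5i - 1.5j + 1.5k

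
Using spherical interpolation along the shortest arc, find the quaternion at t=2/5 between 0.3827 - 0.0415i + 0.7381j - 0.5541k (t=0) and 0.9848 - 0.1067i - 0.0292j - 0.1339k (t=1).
0.7391 - 0.0801i + 0.4967j - 0.4479k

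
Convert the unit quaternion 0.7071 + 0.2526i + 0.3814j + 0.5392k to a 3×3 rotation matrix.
[[0.1276, -0.5699, 0.8118], [0.9552, 0.2909, 0.0541], [-0.267, 0.7685, 0.5815]]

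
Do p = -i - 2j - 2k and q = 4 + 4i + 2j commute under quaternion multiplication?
No: pq = 8 - 16j - 2k ≠ 8 - 8i - 14k = qp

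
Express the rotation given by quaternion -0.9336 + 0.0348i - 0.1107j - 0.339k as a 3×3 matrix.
[[0.7456, -0.6407, 0.1831], [0.6253, 0.7677, 0.14], [-0.2303, 0.0101, 0.9731]]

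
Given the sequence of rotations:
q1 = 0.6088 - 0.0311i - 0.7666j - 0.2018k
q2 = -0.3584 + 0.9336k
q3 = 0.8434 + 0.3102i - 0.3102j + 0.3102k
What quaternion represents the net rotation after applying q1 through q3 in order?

q2 · q1 = -0.0298 + 0.7268i + 0.2457j + 0.6407k
q3 · q2 · q1 = -0.3731 + 0.3288i + 0.2432j + 0.8328k
-0.3731 + 0.3288i + 0.2432j + 0.8328k


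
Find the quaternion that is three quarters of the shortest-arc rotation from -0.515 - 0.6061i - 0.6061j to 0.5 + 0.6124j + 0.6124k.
-0.5446 - 0.1722i - 0.6601j - 0.4879k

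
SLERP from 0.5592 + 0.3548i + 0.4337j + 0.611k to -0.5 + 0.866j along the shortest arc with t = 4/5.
-0.3011 + 0.1036i + 0.931j + 0.1784k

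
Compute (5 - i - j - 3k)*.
5 + i + j + 3k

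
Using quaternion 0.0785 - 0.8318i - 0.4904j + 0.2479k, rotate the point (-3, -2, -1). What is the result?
(-2.253, -1.438, 2.618)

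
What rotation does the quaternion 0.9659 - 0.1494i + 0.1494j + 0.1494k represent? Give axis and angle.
axis = (-√3/3, √3/3, √3/3), θ = π/6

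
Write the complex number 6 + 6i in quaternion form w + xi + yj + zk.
6 + 6i + 0j + 0k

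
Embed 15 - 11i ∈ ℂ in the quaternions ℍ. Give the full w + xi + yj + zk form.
15 - 11i + 0j + 0k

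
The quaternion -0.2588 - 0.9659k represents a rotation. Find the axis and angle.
axis = (0, 0, -1), θ = 7π/6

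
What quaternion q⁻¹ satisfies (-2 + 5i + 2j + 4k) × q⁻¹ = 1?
-0.0408 - 0.102i - 0.0408j - 0.0816k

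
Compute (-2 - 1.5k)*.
-2 + 1.5k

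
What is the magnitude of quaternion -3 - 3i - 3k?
√27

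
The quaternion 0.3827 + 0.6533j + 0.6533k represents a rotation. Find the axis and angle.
axis = (0, √2/2, √2/2), θ = 3π/4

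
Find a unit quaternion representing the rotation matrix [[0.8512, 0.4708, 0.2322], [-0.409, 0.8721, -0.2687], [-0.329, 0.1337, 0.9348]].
0.9563 + 0.1052i + 0.1467j - 0.23k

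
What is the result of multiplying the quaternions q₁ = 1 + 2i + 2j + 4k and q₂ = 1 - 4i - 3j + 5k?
-5 + 20i - 27j + 11k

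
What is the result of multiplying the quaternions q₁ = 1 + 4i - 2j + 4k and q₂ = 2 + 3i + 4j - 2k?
6 - i + 20j + 28k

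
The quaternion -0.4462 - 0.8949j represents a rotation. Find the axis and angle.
axis = (0, -1, 0), θ = 233°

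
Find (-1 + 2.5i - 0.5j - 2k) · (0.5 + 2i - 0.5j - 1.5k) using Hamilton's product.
-8.75 - i + 0.25k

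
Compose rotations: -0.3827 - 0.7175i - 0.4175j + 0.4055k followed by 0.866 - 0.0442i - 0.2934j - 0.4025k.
-0.3224 - 0.8915i + 0.0574j + 0.3131k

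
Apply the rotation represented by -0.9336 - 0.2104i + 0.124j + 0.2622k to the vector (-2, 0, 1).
(-2.005, 0.756, 0.638)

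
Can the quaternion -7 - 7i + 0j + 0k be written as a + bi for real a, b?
Yes. The quaternion -7 - 7i has j- and k-coefficients y = z = 0, so it lies in the complex subalgebra spanned by 1 and i.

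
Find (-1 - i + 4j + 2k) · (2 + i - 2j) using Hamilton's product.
7 + i + 12j + 2k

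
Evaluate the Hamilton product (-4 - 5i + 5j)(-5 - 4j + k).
40 + 30i - 4j + 16k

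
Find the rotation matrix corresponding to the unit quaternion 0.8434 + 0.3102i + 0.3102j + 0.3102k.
[[0.6151, -0.3308, 0.7157], [0.7157, 0.6151, -0.3308], [-0.3308, 0.7157, 0.6151]]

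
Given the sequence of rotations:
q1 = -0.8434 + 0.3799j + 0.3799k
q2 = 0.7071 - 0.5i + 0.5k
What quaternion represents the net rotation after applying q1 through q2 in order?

q2 · q1 = -0.7863 + 0.2318i + 0.4586j - 0.343k
-0.7863 + 0.2318i + 0.4586j - 0.343k


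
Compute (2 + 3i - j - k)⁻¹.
0.1333 - 0.2i + 0.0667j + 0.0667k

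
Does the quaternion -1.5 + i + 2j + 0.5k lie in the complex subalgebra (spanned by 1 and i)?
No. The quaternion -1.5 + i + 2j + 0.5k has j-coefficient y = 2 and k-coefficient z = 0.5, not both zero, so it does not lie in the complex subalgebra spanned by 1 and i.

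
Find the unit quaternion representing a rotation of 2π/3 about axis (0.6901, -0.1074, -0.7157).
0.5 + 0.5976i - 0.093j - 0.6198k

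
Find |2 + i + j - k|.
√7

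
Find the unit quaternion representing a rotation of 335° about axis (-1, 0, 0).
-0.9763 - 0.2164i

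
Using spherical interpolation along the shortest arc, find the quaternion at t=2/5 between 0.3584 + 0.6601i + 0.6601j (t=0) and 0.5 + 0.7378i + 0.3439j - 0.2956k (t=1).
0.4264 + 0.7098i + 0.5473j - 0.1219k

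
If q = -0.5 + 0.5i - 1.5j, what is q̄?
-0.5 - 0.5i + 1.5j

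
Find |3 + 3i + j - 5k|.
√44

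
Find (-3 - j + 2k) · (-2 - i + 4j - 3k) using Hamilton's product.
16 - 2i - 12j + 4k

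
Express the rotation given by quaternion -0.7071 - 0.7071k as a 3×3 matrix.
[[0, -1, 0], [1, 0, 0], [0, 0, 1]]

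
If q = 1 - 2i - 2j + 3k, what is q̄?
1 + 2i + 2j - 3k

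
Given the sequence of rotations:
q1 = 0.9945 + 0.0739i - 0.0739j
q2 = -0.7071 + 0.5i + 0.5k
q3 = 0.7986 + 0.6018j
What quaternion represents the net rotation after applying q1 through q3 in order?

q2 · q1 = -0.7402 + 0.4819i + 0.0892j + 0.4603k
q3 · q2 · q1 = -0.6448 + 0.6619i - 0.3742j + 0.0776k
-0.6448 + 0.6619i - 0.3742j + 0.0776k


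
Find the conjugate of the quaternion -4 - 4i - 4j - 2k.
-4 + 4i + 4j + 2k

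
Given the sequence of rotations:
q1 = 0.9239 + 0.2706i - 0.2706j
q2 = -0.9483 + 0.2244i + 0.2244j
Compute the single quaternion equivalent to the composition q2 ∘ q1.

q2 · q1 = -0.8761 - 0.0493i + 0.4639j - 0.1214k
-0.8761 - 0.0493i + 0.4639j - 0.1214k


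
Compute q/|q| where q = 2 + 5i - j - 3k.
0.3203 + 0.8006i - 0.1601j - 0.4804k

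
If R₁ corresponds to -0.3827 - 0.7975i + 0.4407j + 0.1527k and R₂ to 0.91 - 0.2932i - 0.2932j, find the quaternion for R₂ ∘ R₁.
-0.4529 - 0.6583i + 0.558j - 0.2241k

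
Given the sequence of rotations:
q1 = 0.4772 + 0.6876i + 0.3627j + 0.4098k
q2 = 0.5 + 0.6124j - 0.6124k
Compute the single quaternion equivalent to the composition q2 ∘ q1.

q2 · q1 = 0.2674 + 0.8169i + 0.0525j - 0.5084k
0.2674 + 0.8169i + 0.0525j - 0.5084k


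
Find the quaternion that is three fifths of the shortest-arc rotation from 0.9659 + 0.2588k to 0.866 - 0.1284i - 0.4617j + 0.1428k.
0.9351 - 0.0792i - 0.2849j + 0.1955k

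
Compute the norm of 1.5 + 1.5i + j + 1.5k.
2.784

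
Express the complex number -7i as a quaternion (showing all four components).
0 - 7i + 0j + 0k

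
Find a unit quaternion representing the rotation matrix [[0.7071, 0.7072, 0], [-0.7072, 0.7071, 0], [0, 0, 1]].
0.9239 - 0.3827k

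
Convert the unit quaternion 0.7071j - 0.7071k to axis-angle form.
axis = (0, √2/2, -√2/2), θ = π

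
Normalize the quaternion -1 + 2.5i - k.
-0.3482 + 0.8704i - 0.3482k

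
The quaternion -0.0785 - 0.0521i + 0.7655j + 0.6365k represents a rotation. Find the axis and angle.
axis = (-0.0523, 0.7679, 0.6385), θ = 189°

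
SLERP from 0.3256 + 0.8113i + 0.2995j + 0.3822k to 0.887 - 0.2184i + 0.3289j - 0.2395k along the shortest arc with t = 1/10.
0.4458 + 0.7569i + 0.3391j + 0.3367k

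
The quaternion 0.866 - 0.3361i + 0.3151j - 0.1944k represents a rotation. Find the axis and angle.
axis = (-0.6721, 0.6301, -0.3888), θ = π/3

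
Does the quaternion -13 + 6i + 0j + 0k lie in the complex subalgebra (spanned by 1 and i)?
Yes. The quaternion -13 + 6i has j- and k-coefficients y = z = 0, so it lies in the complex subalgebra spanned by 1 and i.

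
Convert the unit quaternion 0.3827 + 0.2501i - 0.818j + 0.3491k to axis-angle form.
axis = (0.2707, -0.8854, 0.3779), θ = 3π/4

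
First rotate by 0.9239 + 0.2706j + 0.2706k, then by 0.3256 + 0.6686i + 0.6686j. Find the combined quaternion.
0.1199 + 0.7986i + 0.5249j + 0.269k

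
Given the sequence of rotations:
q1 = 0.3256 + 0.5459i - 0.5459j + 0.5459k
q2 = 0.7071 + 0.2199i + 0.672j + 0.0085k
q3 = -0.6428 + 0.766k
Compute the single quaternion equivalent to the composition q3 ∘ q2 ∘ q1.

q2 · q1 = 0.4724 + 0.8291i - 0.2826j - 0.0981k
q3 · q2 · q1 = -0.2285 - 0.3165i + 0.8167j + 0.4249k
-0.2285 - 0.3165i + 0.8167j + 0.4249k


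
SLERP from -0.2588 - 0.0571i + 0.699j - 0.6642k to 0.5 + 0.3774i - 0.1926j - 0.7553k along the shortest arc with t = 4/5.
0.3814 + 0.3257i + 0.0172j - 0.865k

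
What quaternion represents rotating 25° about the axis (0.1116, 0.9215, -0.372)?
0.9763 + 0.0242i + 0.1994j - 0.0805k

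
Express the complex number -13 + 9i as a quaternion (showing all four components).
-13 + 9i + 0j + 0k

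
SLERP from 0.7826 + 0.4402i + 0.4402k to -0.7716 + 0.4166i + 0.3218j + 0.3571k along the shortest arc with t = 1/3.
0.9567 + 0.1667i - 0.1405j + 0.1927k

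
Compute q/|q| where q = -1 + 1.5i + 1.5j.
-0.4264 + 0.6396i + 0.6396j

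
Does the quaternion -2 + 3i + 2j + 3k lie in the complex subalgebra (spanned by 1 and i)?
No. The quaternion -2 + 3i + 2j + 3k has j-coefficient y = 2 and k-coefficient z = 3, not both zero, so it does not lie in the complex subalgebra spanned by 1 and i.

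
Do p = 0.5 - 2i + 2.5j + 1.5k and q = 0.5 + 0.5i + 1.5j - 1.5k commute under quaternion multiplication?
No: pq = -0.25 - 6.75i - 0.25j - 4.25k ≠ -0.25 + 5.25i + 4.25j + 4.25k = qp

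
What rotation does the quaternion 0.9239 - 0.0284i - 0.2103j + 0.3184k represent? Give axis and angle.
axis = (-0.0742, -0.5496, 0.8321), θ = π/4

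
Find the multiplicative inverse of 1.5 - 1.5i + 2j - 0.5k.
0.1714 + 0.1714i - 0.2286j + 0.0571k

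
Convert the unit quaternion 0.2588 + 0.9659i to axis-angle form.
axis = (1, 0, 0), θ = 5π/6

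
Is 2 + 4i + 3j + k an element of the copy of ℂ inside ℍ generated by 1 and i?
No. The quaternion 2 + 4i + 3j + k has j-coefficient y = 3 and k-coefficient z = 1, not both zero, so it does not lie in the complex subalgebra spanned by 1 and i.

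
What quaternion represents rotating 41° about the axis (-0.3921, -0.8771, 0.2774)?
0.9367 - 0.1373i - 0.3072j + 0.0971k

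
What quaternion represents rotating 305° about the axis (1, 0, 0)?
-0.887 + 0.4617i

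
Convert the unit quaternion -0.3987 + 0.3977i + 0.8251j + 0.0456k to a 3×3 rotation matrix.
[[-0.3657, 0.6926, -0.6217], [0.6199, 0.6795, 0.3924], [0.6942, -0.2419, -0.6779]]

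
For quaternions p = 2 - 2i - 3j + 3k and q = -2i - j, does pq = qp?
No: pq = -7 - i - 8j - 4k ≠ -7 - 7i + 4j + 4k = qp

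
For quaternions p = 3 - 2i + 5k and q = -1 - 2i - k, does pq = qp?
No: pq = -2 - 4i - 12j - 8k ≠ -2 - 4i + 12j - 8k = qp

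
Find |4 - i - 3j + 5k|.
√51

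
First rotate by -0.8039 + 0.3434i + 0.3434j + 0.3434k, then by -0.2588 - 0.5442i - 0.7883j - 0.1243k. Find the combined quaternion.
0.7083 + 0.1206i + 0.689j + 0.0949k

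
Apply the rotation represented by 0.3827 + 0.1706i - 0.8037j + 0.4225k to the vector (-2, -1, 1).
(1.424, -1.493, -1.32)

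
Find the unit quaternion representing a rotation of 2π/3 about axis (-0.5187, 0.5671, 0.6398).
0.5 - 0.4492i + 0.4911j + 0.5541k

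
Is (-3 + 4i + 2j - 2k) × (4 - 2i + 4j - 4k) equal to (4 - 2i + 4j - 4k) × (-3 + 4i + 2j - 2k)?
No: pq = -20 + 22i + 16j + 24k ≠ -20 + 22i - 24j - 16k = qp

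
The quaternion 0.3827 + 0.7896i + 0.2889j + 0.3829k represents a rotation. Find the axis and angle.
axis = (0.8547, 0.3127, 0.4145), θ = 3π/4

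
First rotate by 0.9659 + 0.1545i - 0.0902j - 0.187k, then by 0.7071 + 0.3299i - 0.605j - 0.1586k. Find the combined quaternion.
0.5478 + 0.5267i - 0.611j - 0.2217k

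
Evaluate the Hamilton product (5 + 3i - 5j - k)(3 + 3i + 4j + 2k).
28 + 18i - 4j + 34k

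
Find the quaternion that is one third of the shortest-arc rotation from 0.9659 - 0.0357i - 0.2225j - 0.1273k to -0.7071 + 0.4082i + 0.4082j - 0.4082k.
0.9349 - 0.173i - 0.3043j + 0.0585k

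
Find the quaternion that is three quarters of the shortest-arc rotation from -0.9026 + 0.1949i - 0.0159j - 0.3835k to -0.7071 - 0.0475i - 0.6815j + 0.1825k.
-0.8318 + 0.0184i - 0.5536j + 0.0356k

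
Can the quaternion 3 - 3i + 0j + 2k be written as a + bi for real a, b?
No. The quaternion 3 - 3i + 2k has j-coefficient y = 0 and k-coefficient z = 2, not both zero, so it does not lie in the complex subalgebra spanned by 1 and i.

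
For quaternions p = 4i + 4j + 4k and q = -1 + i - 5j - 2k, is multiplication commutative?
No: pq = 24 + 8i + 8j - 28k ≠ 24 - 16i - 16j + 20k = qp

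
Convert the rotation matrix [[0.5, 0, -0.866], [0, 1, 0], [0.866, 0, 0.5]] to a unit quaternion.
0.866 - 0.5j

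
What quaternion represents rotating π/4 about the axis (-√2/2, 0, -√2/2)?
0.9239 - 0.2706i - 0.2706k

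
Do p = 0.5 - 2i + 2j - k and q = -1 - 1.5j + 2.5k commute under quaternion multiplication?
No: pq = 5 + 5.5i + 2.25j + 5.25k ≠ 5 - 1.5i - 7.75j - 0.75k = qp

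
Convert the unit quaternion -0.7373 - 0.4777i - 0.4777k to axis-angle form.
axis = (-√2/2, 0, -√2/2), θ = 275°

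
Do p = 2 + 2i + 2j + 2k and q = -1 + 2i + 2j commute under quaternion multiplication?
No: pq = -10 - 2i + 6j - 2k ≠ -10 + 6i - 2j - 2k = qp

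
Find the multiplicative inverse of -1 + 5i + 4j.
-0.0238 - 0.119i - 0.0952j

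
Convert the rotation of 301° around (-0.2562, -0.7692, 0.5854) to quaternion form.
-0.8704 - 0.1262i - 0.3788j + 0.2883k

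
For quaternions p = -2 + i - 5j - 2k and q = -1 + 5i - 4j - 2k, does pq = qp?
No: pq = -27 - 9i + 5j + 27k ≠ -27 - 13i + 21j - 15k = qp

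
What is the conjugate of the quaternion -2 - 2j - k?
-2 + 2j + k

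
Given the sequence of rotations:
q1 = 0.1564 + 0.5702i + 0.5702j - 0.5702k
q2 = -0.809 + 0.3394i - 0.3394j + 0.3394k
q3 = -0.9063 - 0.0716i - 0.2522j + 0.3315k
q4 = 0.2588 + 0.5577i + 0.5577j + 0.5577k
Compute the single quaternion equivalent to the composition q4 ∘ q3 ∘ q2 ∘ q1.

q2 · q1 = 0.067 - 0.4082i - 0.1273j + 0.9014k
q3 · q2 · q1 = -0.4209 + 0.18i + 0.0277j - 0.8886k
q4 · q3 · q2 · q1 = 0.2708 - 0.6992i + 0.3684j - 0.5496k
0.2708 - 0.6992i + 0.3684j - 0.5496k


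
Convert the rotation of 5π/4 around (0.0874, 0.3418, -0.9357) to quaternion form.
-0.3827 + 0.0807i + 0.3158j - 0.8645k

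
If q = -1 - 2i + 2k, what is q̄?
-1 + 2i - 2k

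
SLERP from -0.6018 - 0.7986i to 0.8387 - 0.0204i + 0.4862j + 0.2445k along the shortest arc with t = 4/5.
-0.8663 - 0.1751i - 0.418j - 0.2102k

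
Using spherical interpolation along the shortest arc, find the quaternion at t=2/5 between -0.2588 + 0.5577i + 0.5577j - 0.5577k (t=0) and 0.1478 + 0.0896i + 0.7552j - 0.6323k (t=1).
-0.1 + 0.3894i + 0.6731j - 0.6207k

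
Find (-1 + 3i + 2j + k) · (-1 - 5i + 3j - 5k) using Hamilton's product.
15 - 11i + 5j + 23k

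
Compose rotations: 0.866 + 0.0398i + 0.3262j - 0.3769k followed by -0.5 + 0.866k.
-0.1066 - 0.3024i - 0.1286j + 0.9384k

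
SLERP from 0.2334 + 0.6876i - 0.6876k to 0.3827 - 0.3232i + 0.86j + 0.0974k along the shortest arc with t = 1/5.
0.1062 + 0.7132i - 0.2374j - 0.6509k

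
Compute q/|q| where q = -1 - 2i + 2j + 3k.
-0.2357 - 0.4714i + 0.4714j + 0.7071k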